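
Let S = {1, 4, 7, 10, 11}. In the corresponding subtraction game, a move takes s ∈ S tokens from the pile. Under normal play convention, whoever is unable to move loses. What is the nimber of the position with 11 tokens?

n :  0  1  2  3  4  5  6  7  8  9 10 11
G :  0  1  0  1  2  0  1  2  0  1  2  3

3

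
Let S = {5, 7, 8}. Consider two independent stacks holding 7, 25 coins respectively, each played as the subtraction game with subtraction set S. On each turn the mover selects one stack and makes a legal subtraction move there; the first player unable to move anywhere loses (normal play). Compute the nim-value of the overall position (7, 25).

3

All stacks use S = {5, 7, 8}:
n :  0  1  2  3  4  5  6  7  8  9 10 11 12 13 14 15 16 17 18 19 20 21 22 23 24 25
G :  0  0  0  0  0  1  1  1  1  1  2  2  2  0  0  0  0  0  1  1  1  1  1  2  2  2
Stack A: G(7) = 1.
Stack B: G(25) = 2.
Combined Grundy value = 1 ⊕ 2 = 3.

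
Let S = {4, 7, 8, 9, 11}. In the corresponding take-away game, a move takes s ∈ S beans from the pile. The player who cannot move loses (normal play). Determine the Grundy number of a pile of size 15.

G(0) = 0
G(1) = mex{} = 0
G(2) = mex{} = 0
G(3) = mex{} = 0
G(4) = mex{0} = 1
G(5) = mex{0} = 1
G(6) = mex{0} = 1
G(7) = mex{0,0} = 1
G(8) = mex{1,0,0} = 2
G(9) = mex{1,0,0,0} = 2
G(10) = mex{1,0,0,0} = 2
G(11) = mex{1,1,0,0,0} = 2
G(12) = mex{2,1,1,0,0} = 3
G(13) = mex{2,1,1,1,0} = 3
G(14) = mex{2,1,1,1,0} = 3
G(15) = mex{2,2,1,1,1} = 0

0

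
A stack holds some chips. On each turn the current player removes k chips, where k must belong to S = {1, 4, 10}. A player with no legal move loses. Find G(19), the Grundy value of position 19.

1

G(0) = 0
G(1) = mex{0} = 1
G(2) = mex{1} = 0
G(3) = mex{0} = 1
G(4) = mex{1,0} = 2
G(5) = mex{2,1} = 0
G(6) = mex{0,0} = 1
G(7) = mex{1,1} = 0
G(8) = mex{0,2} = 1
G(9) = mex{1,0} = 2
G(10) = mex{2,1,0} = 3
G(11) = mex{3,0,1} = 2
G(12) = mex{2,1,0} = 3
G(13) = mex{3,2,1} = 0
G(14) = mex{0,3,2} = 1
G(15) = mex{1,2,0} = 3
G(16) = mex{3,3,1} = 0
G(17) = mex{0,0,0} = 1
G(18) = mex{1,1,1} = 0
G(19) = mex{0,3,2} = 1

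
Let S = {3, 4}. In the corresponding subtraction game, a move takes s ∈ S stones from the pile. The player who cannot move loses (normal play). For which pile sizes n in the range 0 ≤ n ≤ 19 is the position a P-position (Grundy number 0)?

n :  0  1  2  3  4  5  6  7  8  9 10 11 12 13 14 15 16 17 18 19
G :  0  0  0  1  1  1  2  0  0  0  1  1  1  2  0  0  0  1  1  1
P-positions are exactly the n with G(n) = 0.

0, 1, 2, 7, 8, 9, 14, 15, 16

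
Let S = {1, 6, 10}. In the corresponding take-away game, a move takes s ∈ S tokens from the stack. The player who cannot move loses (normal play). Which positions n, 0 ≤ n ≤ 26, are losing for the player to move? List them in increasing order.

n :  0  1  2  3  4  5  6  7  8  9 10 11 12 13 14 15 16 17 18 19 20 21 22 23 24 25 26
G :  0  1  0  1  0  1  2  0  1  0  1  0  1  2  3  2  0  1  0  1  0  1  2  0  1  0  1
P-positions are exactly the n with G(n) = 0.

0, 2, 4, 7, 9, 11, 16, 18, 20, 23, 25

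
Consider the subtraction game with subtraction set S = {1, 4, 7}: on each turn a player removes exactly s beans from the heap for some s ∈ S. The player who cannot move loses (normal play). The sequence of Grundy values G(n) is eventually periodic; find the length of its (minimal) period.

G(0) = 0
G(1) = mex{0} = 1
G(2) = mex{1} = 0
G(3) = mex{0} = 1
G(4) = mex{1,0} = 2
G(5) = mex{2,1} = 0
G(6) = mex{0,0} = 1
G(7) = mex{1,1,0} = 2
G(8) = mex{2,2,1} = 0
G(9) = mex{0,0,0} = 1
G(10) = mex{1,1,1} = 0
G(11) = mex{0,2,2} = 1
G(12) = mex{1,0,0} = 2
G(13) = mex{2,1,1} = 0
G(14) = mex{0,0,2} = 1
G(15) = mex{1,1,0} = 2
G(16) = mex{2,2,1} = 0
G(17) = mex{0,0,0} = 1
G(n+8) = G(n) holds for n = 0,…,6 (a full window of length max(S) = 7), so the sequence is purely periodic with period 8.

8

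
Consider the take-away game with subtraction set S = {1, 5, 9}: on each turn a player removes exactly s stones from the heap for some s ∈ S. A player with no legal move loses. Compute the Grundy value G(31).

G(0) = 0
G(1) = mex{0} = 1
G(2) = mex{1} = 0
G(3) = mex{0} = 1
G(4) = mex{1} = 0
G(5) = mex{0,0} = 1
G(6) = mex{1,1} = 0
G(7) = mex{0,0} = 1
G(8) = mex{1,1} = 0
G(9) = mex{0,0,0} = 1
G(10) = mex{1,1,1} = 0
G(11) = mex{0,0,0} = 1
G(12) = mex{1,1,1} = 0
G(13) = mex{0,0,0} = 1
G(14) = mex{1,1,1} = 0
G(15) = mex{0,0,0} = 1
G(16) = mex{1,1,1} = 0
G(17) = mex{0,0,0} = 1
G(18) = mex{1,1,1} = 0
G(19) = mex{0,0,0} = 1
G(20) = mex{1,1,1} = 0
G(21) = mex{0,0,0} = 1
G(22) = mex{1,1,1} = 0
G(23) = mex{0,0,0} = 1
G(24) = mex{1,1,1} = 0
G(25) = mex{0,0,0} = 1
G(26) = mex{1,1,1} = 0
G(27) = mex{0,0,0} = 1
G(28) = mex{1,1,1} = 0
G(29) = mex{0,0,0} = 1
G(30) = mex{1,1,1} = 0
G(31) = mex{0,0,0} = 1

1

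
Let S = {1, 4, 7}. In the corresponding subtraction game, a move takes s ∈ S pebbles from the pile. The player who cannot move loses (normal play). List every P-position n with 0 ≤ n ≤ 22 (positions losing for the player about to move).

0, 2, 5, 8, 10, 13, 16, 18, 21

n :  0  1  2  3  4  5  6  7  8  9 10 11 12 13 14 15 16 17 18 19 20 21 22
G :  0  1  0  1  2  0  1  2  0  1  0  1  2  0  1  2  0  1  0  1  2  0  1
P-positions are exactly the n with G(n) = 0.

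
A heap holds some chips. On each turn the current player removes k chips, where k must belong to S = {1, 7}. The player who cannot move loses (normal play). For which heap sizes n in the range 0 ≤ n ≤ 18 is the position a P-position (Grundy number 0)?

n :  0  1  2  3  4  5  6  7  8  9 10 11 12 13 14 15 16 17 18
G :  0  1  0  1  0  1  0  1  0  1  0  1  0  1  0  1  0  1  0
P-positions are exactly the n with G(n) = 0.

0, 2, 4, 6, 8, 10, 12, 14, 16, 18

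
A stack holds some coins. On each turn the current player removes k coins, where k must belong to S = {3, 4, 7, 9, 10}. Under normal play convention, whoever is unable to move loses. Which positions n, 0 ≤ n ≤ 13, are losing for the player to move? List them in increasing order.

G(0) = 0
G(1) = mex{} = 0
G(2) = mex{} = 0
G(3) = mex{0} = 1
G(4) = mex{0,0} = 1
G(5) = mex{0,0} = 1
G(6) = mex{1,0} = 2
G(7) = mex{1,1,0} = 2
G(8) = mex{1,1,0} = 2
G(9) = mex{2,1,0,0} = 3
G(10) = mex{2,2,1,0,0} = 3
G(11) = mex{2,2,1,0,0} = 3
G(12) = mex{3,2,1,1,0} = 4
G(13) = mex{3,3,2,1,1} = 0
P-positions are exactly the n with G(n) = 0.

0, 1, 2, 13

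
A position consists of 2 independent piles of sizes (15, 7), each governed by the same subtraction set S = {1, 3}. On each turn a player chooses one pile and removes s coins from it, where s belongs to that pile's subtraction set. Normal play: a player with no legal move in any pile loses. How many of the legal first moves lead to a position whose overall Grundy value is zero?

0

All piles use S = {1, 3}:
G(0) = 0
G(1) = mex{0} = 1
G(2) = mex{1} = 0
G(3) = mex{0,0} = 1
G(4) = mex{1,1} = 0
G(5) = mex{0,0} = 1
G(6) = mex{1,1} = 0
G(7) = mex{0,0} = 1
G(8) = mex{1,1} = 0
G(9) = mex{0,0} = 1
G(10) = mex{1,1} = 0
G(11) = mex{0,0} = 1
G(12) = mex{1,1} = 0
G(13) = mex{0,0} = 1
G(14) = mex{1,1} = 0
G(15) = mex{0,0} = 1
Pile A: G(15) = 1.
Pile B: G(7) = 1.
Combined Grundy value = 1 ⊕ 1 = 0.
A winning move leaves total XOR = 0, i.e. changes one component's Grundy value g to g ⊕ X where X is the current total.
Pile A: target g' = 1⊕0 = 1, but every legal move changes the Grundy value (mex property), so 0 moves.
Pile B: target g' = 1⊕0 = 1, but every legal move changes the Grundy value (mex property), so 0 moves.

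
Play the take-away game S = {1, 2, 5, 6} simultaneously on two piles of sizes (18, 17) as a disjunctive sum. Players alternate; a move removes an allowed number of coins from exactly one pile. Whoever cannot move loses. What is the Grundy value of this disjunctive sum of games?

1

All piles use S = {1, 2, 5, 6}:
n :  0  1  2  3  4  5  6  7  8  9 10 11 12 13 14 15 16 17 18
G :  0  1  2  0  1  2  3  0  1  2  0  1  2  3  0  1  2  0  1
Pile A: G(18) = 1.
Pile B: G(17) = 0.
Combined Grundy value = 1 ⊕ 0 = 1.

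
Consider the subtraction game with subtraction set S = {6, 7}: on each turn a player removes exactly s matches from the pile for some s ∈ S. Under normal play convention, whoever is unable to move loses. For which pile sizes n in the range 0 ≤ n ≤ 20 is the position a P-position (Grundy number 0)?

0, 1, 2, 3, 4, 5, 13, 14, 15, 16, 17, 18

n :  0  1  2  3  4  5  6  7  8  9 10 11 12 13 14 15 16 17 18 19 20
G :  0  0  0  0  0  0  1  1  1  1  1  1  2  0  0  0  0  0  0  1  1
P-positions are exactly the n with G(n) = 0.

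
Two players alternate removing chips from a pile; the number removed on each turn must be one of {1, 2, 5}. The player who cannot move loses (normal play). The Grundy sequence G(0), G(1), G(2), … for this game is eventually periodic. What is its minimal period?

G(0) = 0
G(1) = mex{0} = 1
G(2) = mex{1,0} = 2
G(3) = mex{2,1} = 0
G(4) = mex{0,2} = 1
G(5) = mex{1,0,0} = 2
G(6) = mex{2,1,1} = 0
G(7) = mex{0,2,2} = 1
G(8) = mex{1,0,0} = 2
G(9) = mex{2,1,1} = 0
G(10) = mex{0,2,2} = 1
G(11) = mex{1,0,0} = 2
G(12) = mex{2,1,1} = 0
G(13) = mex{0,2,2} = 1
G(14) = mex{1,0,0} = 2
G(n+3) = G(n) holds for n = 0,…,4 (a full window of length max(S) = 5), so the sequence is purely periodic with period 3.

3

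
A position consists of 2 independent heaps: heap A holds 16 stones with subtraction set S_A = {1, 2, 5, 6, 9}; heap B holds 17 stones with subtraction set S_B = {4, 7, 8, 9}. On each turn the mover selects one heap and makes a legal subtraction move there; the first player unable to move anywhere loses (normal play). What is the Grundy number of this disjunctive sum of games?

3

Heap A, S = {1, 2, 5, 6, 9}:
n :  0  1  2  3  4  5  6  7  8  9 10 11 12 13 14 15 16
G :  0  1  2  0  1  2  3  0  1  2  0  1  2  3  0  1  2
G_A(16) = 2.
Heap B, S = {4, 7, 8, 9}:
G(0) = 0
G(1) = mex{} = 0
G(2) = mex{} = 0
G(3) = mex{} = 0
G(4) = mex{0} = 1
G(5) = mex{0} = 1
G(6) = mex{0} = 1
G(7) = mex{0,0} = 1
G(8) = mex{1,0,0} = 2
G(9) = mex{1,0,0,0} = 2
G(10) = mex{1,0,0,0} = 2
G(11) = mex{1,1,0,0} = 2
G(12) = mex{2,1,1,0} = 3
G(13) = mex{2,1,1,1} = 0
G(14) = mex{2,1,1,1} = 0
G(15) = mex{2,2,1,1} = 0
G(16) = mex{3,2,2,1} = 0
G(17) = mex{0,2,2,2} = 1
G_B(17) = 1.
Combined Grundy value = 2 ⊕ 1 = 3.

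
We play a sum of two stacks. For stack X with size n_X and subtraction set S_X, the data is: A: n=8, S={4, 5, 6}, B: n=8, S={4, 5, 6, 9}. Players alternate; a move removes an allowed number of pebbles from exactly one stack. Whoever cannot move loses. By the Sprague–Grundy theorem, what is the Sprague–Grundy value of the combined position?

0

Stack A, S = {4, 5, 6}:
n : 0 1 2 3 4 5 6 7 8
G : 0 0 0 0 1 1 1 1 2
G_A(8) = 2.
Stack B, S = {4, 5, 6, 9}:
n : 0 1 2 3 4 5 6 7 8
G : 0 0 0 0 1 1 1 1 2
G_B(8) = 2.
Combined Grundy value = 2 ⊕ 2 = 0.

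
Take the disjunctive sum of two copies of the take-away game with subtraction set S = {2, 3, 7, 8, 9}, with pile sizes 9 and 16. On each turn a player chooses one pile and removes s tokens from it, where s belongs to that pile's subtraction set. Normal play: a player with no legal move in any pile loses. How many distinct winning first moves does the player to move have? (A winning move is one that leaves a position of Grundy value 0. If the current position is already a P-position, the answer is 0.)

5

All piles use S = {2, 3, 7, 8, 9}:
G(0) = 0
G(1) = mex{} = 0
G(2) = mex{0} = 1
G(3) = mex{0,0} = 1
G(4) = mex{1,0} = 2
G(5) = mex{1,1} = 0
G(6) = mex{2,1} = 0
G(7) = mex{0,2,0} = 1
G(8) = mex{0,0,0,0} = 1
G(9) = mex{1,0,1,0,0} = 2
G(10) = mex{1,1,1,1,0} = 2
G(11) = mex{2,1,2,1,1} = 0
G(12) = mex{2,2,0,2,1} = 3
G(13) = mex{0,2,0,0,2} = 1
G(14) = mex{3,0,1,0,0} = 2
G(15) = mex{1,3,1,1,0} = 2
G(16) = mex{2,1,2,1,1} = 0
Pile A: G(9) = 2.
Pile B: G(16) = 0.
Combined Grundy value = 2 ⊕ 0 = 2.
A winning move leaves total XOR = 0, i.e. changes one component's Grundy value g to g ⊕ X where X is the current total.
Pile A: need g' = 2⊕2 = 0. Options: 9−2→G=1, 9−3→G=0, 9−7→G=1, 9−8→G=0, 9−9→G=0. Hits: 3.
Pile B: need g' = 0⊕2 = 2. Options: 16−2→G=2, 16−3→G=1, 16−7→G=2, 16−8→G=1, 16−9→G=1. Hits: 2.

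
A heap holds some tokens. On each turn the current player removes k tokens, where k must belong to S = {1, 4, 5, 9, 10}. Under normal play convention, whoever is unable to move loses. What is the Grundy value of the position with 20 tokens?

G(0) = 0
G(1) = mex{0} = 1
G(2) = mex{1} = 0
G(3) = mex{0} = 1
G(4) = mex{1,0} = 2
G(5) = mex{2,1,0} = 3
G(6) = mex{3,0,1} = 2
G(7) = mex{2,1,0} = 3
G(8) = mex{3,2,1} = 0
G(9) = mex{0,3,2,0} = 1
G(10) = mex{1,2,3,1,0} = 4
G(11) = mex{4,3,2,0,1} = 5
G(12) = mex{5,0,3,1,0} = 2
G(13) = mex{2,1,0,2,1} = 3
G(14) = mex{3,4,1,3,2} = 0
G(15) = mex{0,5,4,2,3} = 1
G(16) = mex{1,2,5,3,2} = 0
G(17) = mex{0,3,2,0,3} = 1
G(18) = mex{1,0,3,1,0} = 2
G(19) = mex{2,1,0,4,1} = 3
G(20) = mex{3,0,1,5,4} = 2

2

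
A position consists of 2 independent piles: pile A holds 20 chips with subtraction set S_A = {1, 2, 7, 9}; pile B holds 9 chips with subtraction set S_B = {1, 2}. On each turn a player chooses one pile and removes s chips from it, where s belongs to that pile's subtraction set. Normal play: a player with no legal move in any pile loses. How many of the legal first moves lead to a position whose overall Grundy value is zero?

Pile A, S = {1, 2, 7, 9}:
n :  0  1  2  3  4  5  6  7  8  9 10 11 12 13 14 15 16 17 18 19 20
G :  0  1  2  0  1  2  0  1  2  3  4  0  1  2  0  1  2  0  1  2  3
G_A(20) = 3.
Pile B, S = {1, 2}:
G(0) = 0
G(1) = mex{0} = 1
G(2) = mex{1,0} = 2
G(3) = mex{2,1} = 0
G(4) = mex{0,2} = 1
G(5) = mex{1,0} = 2
G(6) = mex{2,1} = 0
G(7) = mex{0,2} = 1
G(8) = mex{1,0} = 2
G(9) = mex{2,1} = 0
G_B(9) = 0.
Combined Grundy value = 3 ⊕ 0 = 3.
A winning move leaves total XOR = 0, i.e. changes one component's Grundy value g to g ⊕ X where X is the current total.
Pile A: need g' = 3⊕3 = 0. Options: 20−1→G=2, 20−2→G=1, 20−7→G=2, 20−9→G=0. Hits: 1.
Pile B: need g' = 0⊕3 = 3. Options: 9−1→G=2, 9−2→G=1. Hits: 0.

1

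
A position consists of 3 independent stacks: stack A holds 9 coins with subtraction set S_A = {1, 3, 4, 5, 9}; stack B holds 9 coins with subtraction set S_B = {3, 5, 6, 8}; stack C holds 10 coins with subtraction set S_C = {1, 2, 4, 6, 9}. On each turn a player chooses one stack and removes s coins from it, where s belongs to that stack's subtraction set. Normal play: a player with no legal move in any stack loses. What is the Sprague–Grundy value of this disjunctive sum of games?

0

Stack A, S = {1, 3, 4, 5, 9}:
G(0) = 0
G(1) = mex{0} = 1
G(2) = mex{1} = 0
G(3) = mex{0,0} = 1
G(4) = mex{1,1,0} = 2
G(5) = mex{2,0,1,0} = 3
G(6) = mex{3,1,0,1} = 2
G(7) = mex{2,2,1,0} = 3
G(8) = mex{3,3,2,1} = 0
G(9) = mex{0,2,3,2,0} = 1
G_A(9) = 1.
Stack B, S = {3, 5, 6, 8}:
G(0) = 0
G(1) = mex{} = 0
G(2) = mex{} = 0
G(3) = mex{0} = 1
G(4) = mex{0} = 1
G(5) = mex{0,0} = 1
G(6) = mex{1,0,0} = 2
G(7) = mex{1,0,0} = 2
G(8) = mex{1,1,0,0} = 2
G(9) = mex{2,1,1,0} = 3
G_B(9) = 3.
Stack C, S = {1, 2, 4, 6, 9}:
G(0) = 0
G(1) = mex{0} = 1
G(2) = mex{1,0} = 2
G(3) = mex{2,1} = 0
G(4) = mex{0,2,0} = 1
G(5) = mex{1,0,1} = 2
G(6) = mex{2,1,2,0} = 3
G(7) = mex{3,2,0,1} = 4
G(8) = mex{4,3,1,2} = 0
G(9) = mex{0,4,2,0,0} = 1
G(10) = mex{1,0,3,1,1} = 2
G_C(10) = 2.
Combined Grundy value = 1 ⊕ 3 ⊕ 2 = 0.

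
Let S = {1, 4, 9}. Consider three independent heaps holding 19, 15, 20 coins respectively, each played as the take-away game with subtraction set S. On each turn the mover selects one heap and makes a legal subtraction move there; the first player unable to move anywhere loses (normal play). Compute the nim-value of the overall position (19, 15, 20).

All heaps use S = {1, 4, 9}:
G(0) = 0
G(1) = mex{0} = 1
G(2) = mex{1} = 0
G(3) = mex{0} = 1
G(4) = mex{1,0} = 2
G(5) = mex{2,1} = 0
G(6) = mex{0,0} = 1
G(7) = mex{1,1} = 0
G(8) = mex{0,2} = 1
G(9) = mex{1,0,0} = 2
G(10) = mex{2,1,1} = 0
G(11) = mex{0,0,0} = 1
G(12) = mex{1,1,1} = 0
G(13) = mex{0,2,2} = 1
G(14) = mex{1,0,0} = 2
G(15) = mex{2,1,1} = 0
G(16) = mex{0,0,0} = 1
G(17) = mex{1,1,1} = 0
G(18) = mex{0,2,2} = 1
G(19) = mex{1,0,0} = 2
G(20) = mex{2,1,1} = 0
Heap A: G(19) = 2.
Heap B: G(15) = 0.
Heap C: G(20) = 0.
Combined Grundy value = 2 ⊕ 0 ⊕ 0 = 2.

2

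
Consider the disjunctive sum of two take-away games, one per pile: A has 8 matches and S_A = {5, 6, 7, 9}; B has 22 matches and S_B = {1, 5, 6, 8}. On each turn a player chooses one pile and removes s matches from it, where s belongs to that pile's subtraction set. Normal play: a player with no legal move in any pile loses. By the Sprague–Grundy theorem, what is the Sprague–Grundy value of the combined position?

1

Pile A, S = {5, 6, 7, 9}:
G(0) = 0
G(1) = mex{} = 0
G(2) = mex{} = 0
G(3) = mex{} = 0
G(4) = mex{} = 0
G(5) = mex{0} = 1
G(6) = mex{0,0} = 1
G(7) = mex{0,0,0} = 1
G(8) = mex{0,0,0} = 1
G_A(8) = 1.
Pile B, S = {1, 5, 6, 8}:
G(0) = 0
G(1) = mex{0} = 1
G(2) = mex{1} = 0
G(3) = mex{0} = 1
G(4) = mex{1} = 0
G(5) = mex{0,0} = 1
G(6) = mex{1,1,0} = 2
G(7) = mex{2,0,1} = 3
G(8) = mex{3,1,0,0} = 2
G(9) = mex{2,0,1,1} = 3
G(10) = mex{3,1,0,0} = 2
G(11) = mex{2,2,1,1} = 0
G(12) = mex{0,3,2,0} = 1
G(13) = mex{1,2,3,1} = 0
G(14) = mex{0,3,2,2} = 1
G(15) = mex{1,2,3,3} = 0
G(16) = mex{0,0,2,2} = 1
G(17) = mex{1,1,0,3} = 2
G(18) = mex{2,0,1,2} = 3
G(19) = mex{3,1,0,0} = 2
G(20) = mex{2,0,1,1} = 3
G(21) = mex{3,1,0,0} = 2
G(22) = mex{2,2,1,1} = 0
G_B(22) = 0.
Combined Grundy value = 1 ⊕ 0 = 1.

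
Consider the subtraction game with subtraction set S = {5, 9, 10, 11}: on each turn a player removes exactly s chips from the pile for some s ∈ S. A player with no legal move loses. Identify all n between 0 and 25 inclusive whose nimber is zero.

0, 1, 2, 3, 4, 16, 17, 18, 19, 20

n :  0  1  2  3  4  5  6  7  8  9 10 11 12 13 14 15 16 17 18 19 20 21 22 23 24 25
G :  0  0  0  0  0  1  1  1  1  1  2  2  2  2  2  3  0  0  0  0  0  1  1  1  1  1
P-positions are exactly the n with G(n) = 0.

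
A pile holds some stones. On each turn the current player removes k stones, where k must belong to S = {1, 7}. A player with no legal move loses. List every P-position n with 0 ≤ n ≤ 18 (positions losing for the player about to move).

n :  0  1  2  3  4  5  6  7  8  9 10 11 12 13 14 15 16 17 18
G :  0  1  0  1  0  1  0  1  0  1  0  1  0  1  0  1  0  1  0
P-positions are exactly the n with G(n) = 0.

0, 2, 4, 6, 8, 10, 12, 14, 16, 18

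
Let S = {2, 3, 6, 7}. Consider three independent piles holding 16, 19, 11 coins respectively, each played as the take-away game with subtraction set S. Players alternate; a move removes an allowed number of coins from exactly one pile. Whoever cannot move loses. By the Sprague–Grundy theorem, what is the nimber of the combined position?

All piles use S = {2, 3, 6, 7}:
G(0) = 0
G(1) = mex{} = 0
G(2) = mex{0} = 1
G(3) = mex{0,0} = 1
G(4) = mex{1,0} = 2
G(5) = mex{1,1} = 0
G(6) = mex{2,1,0} = 3
G(7) = mex{0,2,0,0} = 1
G(8) = mex{3,0,1,0} = 2
G(9) = mex{1,3,1,1} = 0
G(10) = mex{2,1,2,1} = 0
G(11) = mex{0,2,0,2} = 1
G(12) = mex{0,0,3,0} = 1
G(13) = mex{1,0,1,3} = 2
G(14) = mex{1,1,2,1} = 0
G(15) = mex{2,1,0,2} = 3
G(16) = mex{0,2,0,0} = 1
G(17) = mex{3,0,1,0} = 2
G(18) = mex{1,3,1,1} = 0
G(19) = mex{2,1,2,1} = 0
Pile A: G(16) = 1.
Pile B: G(19) = 0.
Pile C: G(11) = 1.
Combined Grundy value = 1 ⊕ 0 ⊕ 1 = 0.

0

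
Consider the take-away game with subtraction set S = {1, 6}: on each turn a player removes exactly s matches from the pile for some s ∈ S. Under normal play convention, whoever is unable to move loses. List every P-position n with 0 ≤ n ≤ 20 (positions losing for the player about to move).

0, 2, 4, 7, 9, 11, 14, 16, 18

G(0) = 0
G(1) = mex{0} = 1
G(2) = mex{1} = 0
G(3) = mex{0} = 1
G(4) = mex{1} = 0
G(5) = mex{0} = 1
G(6) = mex{1,0} = 2
G(7) = mex{2,1} = 0
G(8) = mex{0,0} = 1
G(9) = mex{1,1} = 0
G(10) = mex{0,0} = 1
G(11) = mex{1,1} = 0
G(12) = mex{0,2} = 1
G(13) = mex{1,0} = 2
G(14) = mex{2,1} = 0
G(15) = mex{0,0} = 1
G(16) = mex{1,1} = 0
G(17) = mex{0,0} = 1
G(18) = mex{1,1} = 0
G(19) = mex{0,2} = 1
G(20) = mex{1,0} = 2
P-positions are exactly the n with G(n) = 0.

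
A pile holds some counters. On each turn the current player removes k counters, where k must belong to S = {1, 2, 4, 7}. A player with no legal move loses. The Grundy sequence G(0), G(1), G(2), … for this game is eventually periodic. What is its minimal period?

3

n :  0  1  2  3  4  5  6  7  8  9 10 11 12 13 14
G :  0  1  2  0  1  2  0  1  2  0  1  2  0  1  2
G(n+3) = G(n) holds for n = 0,…,6 (a full window of length max(S) = 7), so the sequence is purely periodic with period 3.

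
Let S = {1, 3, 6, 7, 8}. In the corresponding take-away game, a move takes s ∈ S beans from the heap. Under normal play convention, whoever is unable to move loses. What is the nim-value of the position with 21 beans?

n :  0  1  2  3  4  5  6  7  8  9 10 11 12 13 14 15 16 17 18 19 20 21
G :  0  1  0  1  0  1  2  3  2  3  2  3  4  0  1  0  1  0  1  2  3  2

2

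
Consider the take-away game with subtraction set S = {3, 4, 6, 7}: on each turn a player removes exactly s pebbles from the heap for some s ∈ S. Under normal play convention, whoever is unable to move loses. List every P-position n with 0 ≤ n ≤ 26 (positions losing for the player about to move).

G(0) = 0
G(1) = mex{} = 0
G(2) = mex{} = 0
G(3) = mex{0} = 1
G(4) = mex{0,0} = 1
G(5) = mex{0,0} = 1
G(6) = mex{1,0,0} = 2
G(7) = mex{1,1,0,0} = 2
G(8) = mex{1,1,0,0} = 2
G(9) = mex{2,1,1,0} = 3
G(10) = mex{2,2,1,1} = 0
G(11) = mex{2,2,1,1} = 0
G(12) = mex{3,2,2,1} = 0
G(13) = mex{0,3,2,2} = 1
G(14) = mex{0,0,2,2} = 1
G(15) = mex{0,0,3,2} = 1
G(16) = mex{1,0,0,3} = 2
G(17) = mex{1,1,0,0} = 2
G(18) = mex{1,1,0,0} = 2
G(19) = mex{2,1,1,0} = 3
G(20) = mex{2,2,1,1} = 0
G(21) = mex{2,2,1,1} = 0
G(22) = mex{3,2,2,1} = 0
G(23) = mex{0,3,2,2} = 1
G(24) = mex{0,0,2,2} = 1
G(25) = mex{0,0,3,2} = 1
G(26) = mex{1,0,0,3} = 2
P-positions are exactly the n with G(n) = 0.

0, 1, 2, 10, 11, 12, 20, 21, 22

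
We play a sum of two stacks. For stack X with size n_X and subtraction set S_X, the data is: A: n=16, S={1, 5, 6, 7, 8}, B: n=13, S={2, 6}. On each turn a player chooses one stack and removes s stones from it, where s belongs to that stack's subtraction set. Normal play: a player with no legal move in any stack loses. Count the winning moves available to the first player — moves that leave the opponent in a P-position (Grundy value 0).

3

Stack A, S = {1, 5, 6, 7, 8}:
G(0) = 0
G(1) = mex{0} = 1
G(2) = mex{1} = 0
G(3) = mex{0} = 1
G(4) = mex{1} = 0
G(5) = mex{0,0} = 1
G(6) = mex{1,1,0} = 2
G(7) = mex{2,0,1,0} = 3
G(8) = mex{3,1,0,1,0} = 2
G(9) = mex{2,0,1,0,1} = 3
G(10) = mex{3,1,0,1,0} = 2
G(11) = mex{2,2,1,0,1} = 3
G(12) = mex{3,3,2,1,0} = 4
G(13) = mex{4,2,3,2,1} = 0
G(14) = mex{0,3,2,3,2} = 1
G(15) = mex{1,2,3,2,3} = 0
G(16) = mex{0,3,2,3,2} = 1
G_A(16) = 1.
Stack B, S = {2, 6}:
n :  0  1  2  3  4  5  6  7  8  9 10 11 12 13
G :  0  0  1  1  0  0  1  1  0  0  1  1  0  0
G_B(13) = 0.
Combined Grundy value = 1 ⊕ 0 = 1.
A winning move leaves total XOR = 0, i.e. changes one component's Grundy value g to g ⊕ X where X is the current total.
Stack A: need g' = 1⊕1 = 0. Options: 16−1→G=0, 16−5→G=3, 16−6→G=2, 16−7→G=3, 16−8→G=2. Hits: 1.
Stack B: need g' = 0⊕1 = 1. Options: 13−2→G=1, 13−6→G=1. Hits: 2.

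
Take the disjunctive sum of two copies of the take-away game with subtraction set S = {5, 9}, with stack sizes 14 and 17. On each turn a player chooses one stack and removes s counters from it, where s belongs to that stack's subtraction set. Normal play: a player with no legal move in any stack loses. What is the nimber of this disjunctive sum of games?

0

All stacks use S = {5, 9}:
G(0) = 0
G(1) = mex{} = 0
G(2) = mex{} = 0
G(3) = mex{} = 0
G(4) = mex{} = 0
G(5) = mex{0} = 1
G(6) = mex{0} = 1
G(7) = mex{0} = 1
G(8) = mex{0} = 1
G(9) = mex{0,0} = 1
G(10) = mex{1,0} = 2
G(11) = mex{1,0} = 2
G(12) = mex{1,0} = 2
G(13) = mex{1,0} = 2
G(14) = mex{1,1} = 0
G(15) = mex{2,1} = 0
G(16) = mex{2,1} = 0
G(17) = mex{2,1} = 0
Stack A: G(14) = 0.
Stack B: G(17) = 0.
Combined Grundy value = 0 ⊕ 0 = 0.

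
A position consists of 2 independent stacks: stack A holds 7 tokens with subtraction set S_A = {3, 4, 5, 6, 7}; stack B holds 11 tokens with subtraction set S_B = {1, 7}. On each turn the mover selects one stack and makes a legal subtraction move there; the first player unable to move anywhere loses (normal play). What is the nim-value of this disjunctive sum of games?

Stack A, S = {3, 4, 5, 6, 7}:
G(0) = 0
G(1) = mex{} = 0
G(2) = mex{} = 0
G(3) = mex{0} = 1
G(4) = mex{0,0} = 1
G(5) = mex{0,0,0} = 1
G(6) = mex{1,0,0,0} = 2
G(7) = mex{1,1,0,0,0} = 2
G_A(7) = 2.
Stack B, S = {1, 7}:
n :  0  1  2  3  4  5  6  7  8  9 10 11
G :  0  1  0  1  0  1  0  1  0  1  0  1
G_B(11) = 1.
Combined Grundy value = 2 ⊕ 1 = 3.

3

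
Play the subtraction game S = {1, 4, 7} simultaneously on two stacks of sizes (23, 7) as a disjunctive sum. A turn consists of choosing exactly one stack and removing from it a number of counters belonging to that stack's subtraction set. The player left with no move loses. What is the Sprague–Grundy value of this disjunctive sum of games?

0

All stacks use S = {1, 4, 7}:
n :  0  1  2  3  4  5  6  7  8  9 10 11 12 13 14 15 16 17 18 19 20 21 22 23
G :  0  1  0  1  2  0  1  2  0  1  0  1  2  0  1  2  0  1  0  1  2  0  1  2
Stack A: G(23) = 2.
Stack B: G(7) = 2.
Combined Grundy value = 2 ⊕ 2 = 0.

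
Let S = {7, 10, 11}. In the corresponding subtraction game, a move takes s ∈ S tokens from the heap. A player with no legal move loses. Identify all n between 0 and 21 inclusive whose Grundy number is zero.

n :  0  1  2  3  4  5  6  7  8  9 10 11 12 13 14 15 16 17 18 19 20 21
G :  0  0  0  0  0  0  0  1  1  1  1  1  1  1  2  2  2  2  0  0  0  0
P-positions are exactly the n with G(n) = 0.

0, 1, 2, 3, 4, 5, 6, 18, 19, 20, 21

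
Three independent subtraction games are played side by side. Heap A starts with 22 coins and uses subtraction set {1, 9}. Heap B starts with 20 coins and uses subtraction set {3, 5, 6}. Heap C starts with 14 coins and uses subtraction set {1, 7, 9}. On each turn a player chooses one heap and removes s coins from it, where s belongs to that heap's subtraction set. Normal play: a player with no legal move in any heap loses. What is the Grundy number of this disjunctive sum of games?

0

Heap A, S = {1, 9}:
n :  0  1  2  3  4  5  6  7  8  9 10 11 12 13 14 15 16 17 18 19 20 21 22
G :  0  1  0  1  0  1  0  1  0  1  0  1  0  1  0  1  0  1  0  1  0  1  0
G_A(22) = 0.
Heap B, S = {3, 5, 6}:
n :  0  1  2  3  4  5  6  7  8  9 10 11 12 13 14 15 16 17 18 19 20
G :  0  0  0  1  1  1  2  2  2  0  0  0  1  1  1  2  2  2  0  0  0
G_B(20) = 0.
Heap C, S = {1, 7, 9}:
G(0) = 0
G(1) = mex{0} = 1
G(2) = mex{1} = 0
G(3) = mex{0} = 1
G(4) = mex{1} = 0
G(5) = mex{0} = 1
G(6) = mex{1} = 0
G(7) = mex{0,0} = 1
G(8) = mex{1,1} = 0
G(9) = mex{0,0,0} = 1
G(10) = mex{1,1,1} = 0
G(11) = mex{0,0,0} = 1
G(12) = mex{1,1,1} = 0
G(13) = mex{0,0,0} = 1
G(14) = mex{1,1,1} = 0
G_C(14) = 0.
Combined Grundy value = 0 ⊕ 0 ⊕ 0 = 0.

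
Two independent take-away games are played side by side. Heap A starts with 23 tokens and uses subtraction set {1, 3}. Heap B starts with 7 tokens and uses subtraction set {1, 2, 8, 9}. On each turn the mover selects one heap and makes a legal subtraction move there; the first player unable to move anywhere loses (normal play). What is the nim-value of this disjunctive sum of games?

Heap A, S = {1, 3}:
G(0) = 0
G(1) = mex{0} = 1
G(2) = mex{1} = 0
G(3) = mex{0,0} = 1
G(4) = mex{1,1} = 0
G(5) = mex{0,0} = 1
G(6) = mex{1,1} = 0
G(7) = mex{0,0} = 1
G(8) = mex{1,1} = 0
G(9) = mex{0,0} = 1
G(10) = mex{1,1} = 0
G(11) = mex{0,0} = 1
G(12) = mex{1,1} = 0
G(13) = mex{0,0} = 1
G(14) = mex{1,1} = 0
G(15) = mex{0,0} = 1
G(16) = mex{1,1} = 0
G(17) = mex{0,0} = 1
G(18) = mex{1,1} = 0
G(19) = mex{0,0} = 1
G(20) = mex{1,1} = 0
G(21) = mex{0,0} = 1
G(22) = mex{1,1} = 0
G(23) = mex{0,0} = 1
G_A(23) = 1.
Heap B, S = {1, 2, 8, 9}:
G(0) = 0
G(1) = mex{0} = 1
G(2) = mex{1,0} = 2
G(3) = mex{2,1} = 0
G(4) = mex{0,2} = 1
G(5) = mex{1,0} = 2
G(6) = mex{2,1} = 0
G(7) = mex{0,2} = 1
G_B(7) = 1.
Combined Grundy value = 1 ⊕ 1 = 0.

0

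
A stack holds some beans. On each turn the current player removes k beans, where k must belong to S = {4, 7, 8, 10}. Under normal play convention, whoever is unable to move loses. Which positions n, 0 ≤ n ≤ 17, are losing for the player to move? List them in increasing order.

G(0) = 0
G(1) = mex{} = 0
G(2) = mex{} = 0
G(3) = mex{} = 0
G(4) = mex{0} = 1
G(5) = mex{0} = 1
G(6) = mex{0} = 1
G(7) = mex{0,0} = 1
G(8) = mex{1,0,0} = 2
G(9) = mex{1,0,0} = 2
G(10) = mex{1,0,0,0} = 2
G(11) = mex{1,1,0,0} = 2
G(12) = mex{2,1,1,0} = 3
G(13) = mex{2,1,1,0} = 3
G(14) = mex{2,1,1,1} = 0
G(15) = mex{2,2,1,1} = 0
G(16) = mex{3,2,2,1} = 0
G(17) = mex{3,2,2,1} = 0
P-positions are exactly the n with G(n) = 0.

0, 1, 2, 3, 14, 15, 16, 17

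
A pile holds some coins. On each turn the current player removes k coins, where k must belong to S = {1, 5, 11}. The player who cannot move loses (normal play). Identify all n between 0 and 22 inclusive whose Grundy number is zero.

G(0) = 0
G(1) = mex{0} = 1
G(2) = mex{1} = 0
G(3) = mex{0} = 1
G(4) = mex{1} = 0
G(5) = mex{0,0} = 1
G(6) = mex{1,1} = 0
G(7) = mex{0,0} = 1
G(8) = mex{1,1} = 0
G(9) = mex{0,0} = 1
G(10) = mex{1,1} = 0
G(11) = mex{0,0,0} = 1
G(12) = mex{1,1,1} = 0
G(13) = mex{0,0,0} = 1
G(14) = mex{1,1,1} = 0
G(15) = mex{0,0,0} = 1
G(16) = mex{1,1,1} = 0
G(17) = mex{0,0,0} = 1
G(18) = mex{1,1,1} = 0
G(19) = mex{0,0,0} = 1
G(20) = mex{1,1,1} = 0
G(21) = mex{0,0,0} = 1
G(22) = mex{1,1,1} = 0
P-positions are exactly the n with G(n) = 0.

0, 2, 4, 6, 8, 10, 12, 14, 16, 18, 20, 22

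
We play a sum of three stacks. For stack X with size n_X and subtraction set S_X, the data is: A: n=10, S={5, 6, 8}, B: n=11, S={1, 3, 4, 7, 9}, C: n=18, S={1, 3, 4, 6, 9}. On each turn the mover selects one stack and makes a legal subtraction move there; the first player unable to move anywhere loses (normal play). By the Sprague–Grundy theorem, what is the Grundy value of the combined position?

Stack A, S = {5, 6, 8}:
n :  0  1  2  3  4  5  6  7  8  9 10
G :  0  0  0  0  0  1  1  1  1  1  2
G_A(10) = 2.
Stack B, S = {1, 3, 4, 7, 9}:
n :  0  1  2  3  4  5  6  7  8  9 10 11
G :  0  1  0  1  2  3  2  3  0  1  0  1
G_B(11) = 1.
Stack C, S = {1, 3, 4, 6, 9}:
n :  0  1  2  3  4  5  6  7  8  9 10 11 12 13 14 15 16 17 18
G :  0  1  0  1  2  3  2  0  1  4  3  2  0  1  0  1  2  3  2
G_C(18) = 2.
Combined Grundy value = 2 ⊕ 1 ⊕ 2 = 1.

1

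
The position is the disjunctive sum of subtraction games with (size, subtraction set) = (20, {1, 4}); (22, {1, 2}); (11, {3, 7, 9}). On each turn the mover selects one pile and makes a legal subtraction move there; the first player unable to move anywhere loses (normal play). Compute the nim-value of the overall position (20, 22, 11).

2

Pile A, S = {1, 4}:
n :  0  1  2  3  4  5  6  7  8  9 10 11 12 13 14 15 16 17 18 19 20
G :  0  1  0  1  2  0  1  0  1  2  0  1  0  1  2  0  1  0  1  2  0
G_A(20) = 0.
Pile B, S = {1, 2}:
n :  0  1  2  3  4  5  6  7  8  9 10 11 12 13 14 15 16 17 18 19 20 21 22
G :  0  1  2  0  1  2  0  1  2  0  1  2  0  1  2  0  1  2  0  1  2  0  1
G_B(22) = 1.
Pile C, S = {3, 7, 9}:
n :  0  1  2  3  4  5  6  7  8  9 10 11
G :  0  0  0  1  1  1  0  2  2  1  3  3
G_C(11) = 3.
Combined Grundy value = 0 ⊕ 1 ⊕ 3 = 2.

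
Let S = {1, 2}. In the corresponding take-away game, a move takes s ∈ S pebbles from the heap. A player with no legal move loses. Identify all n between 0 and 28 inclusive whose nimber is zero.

0, 3, 6, 9, 12, 15, 18, 21, 24, 27

G(0) = 0
G(1) = mex{0} = 1
G(2) = mex{1,0} = 2
G(3) = mex{2,1} = 0
G(4) = mex{0,2} = 1
G(5) = mex{1,0} = 2
G(6) = mex{2,1} = 0
G(7) = mex{0,2} = 1
G(8) = mex{1,0} = 2
G(9) = mex{2,1} = 0
G(10) = mex{0,2} = 1
G(11) = mex{1,0} = 2
G(12) = mex{2,1} = 0
G(13) = mex{0,2} = 1
G(14) = mex{1,0} = 2
G(15) = mex{2,1} = 0
G(16) = mex{0,2} = 1
G(17) = mex{1,0} = 2
G(18) = mex{2,1} = 0
G(19) = mex{0,2} = 1
G(20) = mex{1,0} = 2
G(21) = mex{2,1} = 0
G(22) = mex{0,2} = 1
G(23) = mex{1,0} = 2
G(24) = mex{2,1} = 0
G(25) = mex{0,2} = 1
G(26) = mex{1,0} = 2
G(27) = mex{2,1} = 0
G(28) = mex{0,2} = 1
P-positions are exactly the n with G(n) = 0.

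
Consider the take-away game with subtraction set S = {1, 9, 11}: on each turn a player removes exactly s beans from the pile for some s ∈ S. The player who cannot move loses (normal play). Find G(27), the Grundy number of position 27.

n :  0  1  2  3  4  5  6  7  8  9 10 11 12 13 14 15 16 17 18 19 20 21 22 23 24 25 26 27
G :  0  1  0  1  0  1  0  1  0  1  0  1  0  1  0  1  0  1  0  1  0  1  0  1  0  1  0  1

1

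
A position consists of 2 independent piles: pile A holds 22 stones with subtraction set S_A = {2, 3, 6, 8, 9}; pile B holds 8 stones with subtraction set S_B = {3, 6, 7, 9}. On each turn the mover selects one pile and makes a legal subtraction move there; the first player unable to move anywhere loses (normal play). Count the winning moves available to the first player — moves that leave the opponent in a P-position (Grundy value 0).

1

Pile A, S = {2, 3, 6, 8, 9}:
G(0) = 0
G(1) = mex{} = 0
G(2) = mex{0} = 1
G(3) = mex{0,0} = 1
G(4) = mex{1,0} = 2
G(5) = mex{1,1} = 0
G(6) = mex{2,1,0} = 3
G(7) = mex{0,2,0} = 1
G(8) = mex{3,0,1,0} = 2
G(9) = mex{1,3,1,0,0} = 2
G(10) = mex{2,1,2,1,0} = 3
G(11) = mex{2,2,0,1,1} = 3
G(12) = mex{3,2,3,2,1} = 0
G(13) = mex{3,3,1,0,2} = 4
G(14) = mex{0,3,2,3,0} = 1
G(15) = mex{4,0,2,1,3} = 5
G(16) = mex{1,4,3,2,1} = 0
G(17) = mex{5,1,3,2,2} = 0
G(18) = mex{0,5,0,3,2} = 1
G(19) = mex{0,0,4,3,3} = 1
G(20) = mex{1,0,1,0,3} = 2
G(21) = mex{1,1,5,4,0} = 2
G(22) = mex{2,1,0,1,4} = 3
G_A(22) = 3.
Pile B, S = {3, 6, 7, 9}:
n : 0 1 2 3 4 5 6 7 8
G : 0 0 0 1 1 1 2 2 2
G_B(8) = 2.
Combined Grundy value = 3 ⊕ 2 = 1.
A winning move leaves total XOR = 0, i.e. changes one component's Grundy value g to g ⊕ X where X is the current total.
Pile A: need g' = 3⊕1 = 2. Options: 22−2→G=2, 22−3→G=1, 22−6→G=0, 22−8→G=1, 22−9→G=4. Hits: 1.
Pile B: need g' = 2⊕1 = 3. Options: 8−3→G=1, 8−6→G=0, 8−7→G=0. Hits: 0.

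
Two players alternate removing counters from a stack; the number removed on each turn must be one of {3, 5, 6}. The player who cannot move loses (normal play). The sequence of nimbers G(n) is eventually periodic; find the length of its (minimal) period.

9

n :  0  1  2  3  4  5  6  7  8  9 10 11 12 13 14 15 16 17 18 19
G :  0  0  0  1  1  1  2  2  2  0  0  0  1  1  1  2  2  2  0  0
G(n+9) = G(n) holds for n = 0,…,5 (a full window of length max(S) = 6), so the sequence is purely periodic with period 9.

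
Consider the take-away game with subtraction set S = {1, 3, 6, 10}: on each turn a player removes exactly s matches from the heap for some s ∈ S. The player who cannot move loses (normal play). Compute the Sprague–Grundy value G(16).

n :  0  1  2  3  4  5  6  7  8  9 10 11 12 13 14 15 16
G :  0  1  0  1  0  1  2  3  2  0  1  0  1  0  1  2  3

3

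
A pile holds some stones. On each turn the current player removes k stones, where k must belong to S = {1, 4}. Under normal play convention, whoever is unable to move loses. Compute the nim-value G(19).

n :  0  1  2  3  4  5  6  7  8  9 10 11 12 13 14 15 16 17 18 19
G :  0  1  0  1  2  0  1  0  1  2  0  1  0  1  2  0  1  0  1  2

2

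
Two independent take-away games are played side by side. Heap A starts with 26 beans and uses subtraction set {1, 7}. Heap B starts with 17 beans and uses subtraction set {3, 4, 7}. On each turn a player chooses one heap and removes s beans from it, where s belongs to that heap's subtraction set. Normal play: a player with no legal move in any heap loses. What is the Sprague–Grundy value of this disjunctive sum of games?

2

Heap A, S = {1, 7}:
n :  0  1  2  3  4  5  6  7  8  9 10 11 12 13 14 15 16 17 18 19 20 21 22 23 24 25 26
G :  0  1  0  1  0  1  0  1  0  1  0  1  0  1  0  1  0  1  0  1  0  1  0  1  0  1  0
G_A(26) = 0.
Heap B, S = {3, 4, 7}:
n :  0  1  2  3  4  5  6  7  8  9 10 11 12 13 14 15 16 17
G :  0  0  0  1  1  1  2  2  2  3  0  0  0  1  1  1  2  2
G_B(17) = 2.
Combined Grundy value = 0 ⊕ 2 = 2.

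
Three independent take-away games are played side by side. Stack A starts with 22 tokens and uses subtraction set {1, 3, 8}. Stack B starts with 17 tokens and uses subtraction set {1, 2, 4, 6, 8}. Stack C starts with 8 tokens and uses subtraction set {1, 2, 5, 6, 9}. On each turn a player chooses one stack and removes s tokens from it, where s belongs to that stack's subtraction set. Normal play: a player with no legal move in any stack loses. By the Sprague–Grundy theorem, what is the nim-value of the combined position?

5

Stack A, S = {1, 3, 8}:
n :  0  1  2  3  4  5  6  7  8  9 10 11 12 13 14 15 16 17 18 19 20 21 22
G :  0  1  0  1  0  1  0  1  2  3  2  0  1  0  1  0  1  0  1  2  3  2  0
G_A(22) = 0.
Stack B, S = {1, 2, 4, 6, 8}:
G(0) = 0
G(1) = mex{0} = 1
G(2) = mex{1,0} = 2
G(3) = mex{2,1} = 0
G(4) = mex{0,2,0} = 1
G(5) = mex{1,0,1} = 2
G(6) = mex{2,1,2,0} = 3
G(7) = mex{3,2,0,1} = 4
G(8) = mex{4,3,1,2,0} = 5
G(9) = mex{5,4,2,0,1} = 3
G(10) = mex{3,5,3,1,2} = 0
G(11) = mex{0,3,4,2,0} = 1
G(12) = mex{1,0,5,3,1} = 2
G(13) = mex{2,1,3,4,2} = 0
G(14) = mex{0,2,0,5,3} = 1
G(15) = mex{1,0,1,3,4} = 2
G(16) = mex{2,1,2,0,5} = 3
G(17) = mex{3,2,0,1,3} = 4
G_B(17) = 4.
Stack C, S = {1, 2, 5, 6, 9}:
G(0) = 0
G(1) = mex{0} = 1
G(2) = mex{1,0} = 2
G(3) = mex{2,1} = 0
G(4) = mex{0,2} = 1
G(5) = mex{1,0,0} = 2
G(6) = mex{2,1,1,0} = 3
G(7) = mex{3,2,2,1} = 0
G(8) = mex{0,3,0,2} = 1
G_C(8) = 1.
Combined Grundy value = 0 ⊕ 4 ⊕ 1 = 5.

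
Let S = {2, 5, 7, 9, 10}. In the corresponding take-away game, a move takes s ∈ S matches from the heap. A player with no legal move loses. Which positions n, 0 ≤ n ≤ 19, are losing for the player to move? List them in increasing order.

G(0) = 0
G(1) = mex{} = 0
G(2) = mex{0} = 1
G(3) = mex{0} = 1
G(4) = mex{1} = 0
G(5) = mex{1,0} = 2
G(6) = mex{0,0} = 1
G(7) = mex{2,1,0} = 3
G(8) = mex{1,1,0} = 2
G(9) = mex{3,0,1,0} = 2
G(10) = mex{2,2,1,0,0} = 3
G(11) = mex{2,1,0,1,0} = 3
G(12) = mex{3,3,2,1,1} = 0
G(13) = mex{3,2,1,0,1} = 4
G(14) = mex{0,2,3,2,0} = 1
G(15) = mex{4,3,2,1,2} = 0
G(16) = mex{1,3,2,3,1} = 0
G(17) = mex{0,0,3,2,3} = 1
G(18) = mex{0,4,3,2,2} = 1
G(19) = mex{1,1,0,3,2} = 4
P-positions are exactly the n with G(n) = 0.

0, 1, 4, 12, 15, 16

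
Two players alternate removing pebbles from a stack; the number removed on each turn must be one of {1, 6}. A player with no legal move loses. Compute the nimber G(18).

0

n :  0  1  2  3  4  5  6  7  8  9 10 11 12 13 14 15 16 17 18
G :  0  1  0  1  0  1  2  0  1  0  1  0  1  2  0  1  0  1  0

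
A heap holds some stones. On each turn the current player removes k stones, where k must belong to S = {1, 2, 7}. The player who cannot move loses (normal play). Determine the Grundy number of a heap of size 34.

1

n :  0  1  2  3  4  5  6  7  8  9 10 11 12 13 14 15 16 17 18 19 20 21 22 23 24 25 26 27 28 29 30 31 32 33 34
G :  0  1  2  0  1  2  0  1  2  0  1  2  0  1  2  0  1  2  0  1  2  0  1  2  0  1  2  0  1  2  0  1  2  0  1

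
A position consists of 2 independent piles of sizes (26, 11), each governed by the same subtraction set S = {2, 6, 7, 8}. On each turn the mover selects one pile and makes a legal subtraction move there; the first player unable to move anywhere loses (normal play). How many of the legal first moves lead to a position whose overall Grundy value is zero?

All piles use S = {2, 6, 7, 8}:
G(0) = 0
G(1) = mex{} = 0
G(2) = mex{0} = 1
G(3) = mex{0} = 1
G(4) = mex{1} = 0
G(5) = mex{1} = 0
G(6) = mex{0,0} = 1
G(7) = mex{0,0,0} = 1
G(8) = mex{1,1,0,0} = 2
G(9) = mex{1,1,1,0} = 2
G(10) = mex{2,0,1,1} = 3
G(11) = mex{2,0,0,1} = 3
G(12) = mex{3,1,0,0} = 2
G(13) = mex{3,1,1,0} = 2
G(14) = mex{2,2,1,1} = 0
G(15) = mex{2,2,2,1} = 0
G(16) = mex{0,3,2,2} = 1
G(17) = mex{0,3,3,2} = 1
G(18) = mex{1,2,3,3} = 0
G(19) = mex{1,2,2,3} = 0
G(20) = mex{0,0,2,2} = 1
G(21) = mex{0,0,0,2} = 1
G(22) = mex{1,1,0,0} = 2
G(23) = mex{1,1,1,0} = 2
G(24) = mex{2,0,1,1} = 3
G(25) = mex{2,0,0,1} = 3
G(26) = mex{3,1,0,0} = 2
Pile A: G(26) = 2.
Pile B: G(11) = 3.
Combined Grundy value = 2 ⊕ 3 = 1.
A winning move leaves total XOR = 0, i.e. changes one component's Grundy value g to g ⊕ X where X is the current total.
Pile A: need g' = 2⊕1 = 3. Options: 26−2→G=3, 26−6→G=1, 26−7→G=0, 26−8→G=0. Hits: 1.
Pile B: need g' = 3⊕1 = 2. Options: 11−2→G=2, 11−6→G=0, 11−7→G=0, 11−8→G=1. Hits: 1.

2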